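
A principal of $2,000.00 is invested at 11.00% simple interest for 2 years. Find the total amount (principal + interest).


Total amount formula: A = P(1 + rt) = P + P·r·t
Interest: I = P × r × t = $2,000.00 × 0.11 × 2 = $440.00
A = P + I = $2,000.00 + $440.00 = $2,440.00

A = P + I = P(1 + rt) = $2,440.00


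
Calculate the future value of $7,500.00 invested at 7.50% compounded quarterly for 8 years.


Compound interest formula: A = P(1 + r/n)^(nt)
A = $7,500.00 × (1 + 0.075/4)^(4 × 8)
Growth factor: (1 + 0.075/4)^32 = 1.812024
A = $7,500.00 × 1.812024
A = $13,590.18

A = P(1 + r/n)^(nt) = $13,590.18


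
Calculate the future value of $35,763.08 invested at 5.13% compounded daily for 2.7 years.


Compound interest formula: A = P(1 + r/n)^(nt)
A = $35,763.08 × (1 + 0.0513/365)^(365 × 2.7)
Growth factor: (1 + 0.0513/365)^985.5 = 1.148550
A = $35,763.08 × 1.148550
A = $41,075.69

A = P(1 + r/n)^(nt) = $41,075.69


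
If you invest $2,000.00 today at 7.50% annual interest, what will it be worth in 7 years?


Future value formula: FV = PV × (1 + r)^t
FV = $2,000.00 × (1 + 0.075)^7
FV = $2,000.00 × 1.659049
FV = $3,318.10

FV = PV × (1 + r)^t = $3,318.10


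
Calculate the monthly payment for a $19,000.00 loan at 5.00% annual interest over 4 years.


Loan payment formula: PMT = PV × r / (1 − (1 + r)^(−n))
Monthly rate r = 0.05/12 ≈ 0.00416667, n = 48 months
Denominator: 1 − (1 + 0.05/12)^(−48) = 0.180929
PMT = $19,000.00 × (0.05/12) / 0.180929
PMT = $437.56 per month

PMT = PV × r / (1-(1+r)^(-n)) = $437.56/month


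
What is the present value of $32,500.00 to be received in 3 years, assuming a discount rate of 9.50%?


Present value formula: PV = FV / (1 + r)^t
PV = $32,500.00 / (1 + 0.095)^3
PV = $32,500.00 / 1.3129324
PV = $24,753.75

PV = FV / (1 + r)^t = $24,753.75


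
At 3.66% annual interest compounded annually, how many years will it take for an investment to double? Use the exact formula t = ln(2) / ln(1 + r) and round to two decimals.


Doubling condition: (1 + r)^t = 2
Take ln of both sides: t × ln(1 + r) = ln(2)
t = ln(2) / ln(1 + r)
t = 0.693147 / 0.035946
t = 19.28

t = ln(2) / ln(1 + r) = 19.28 years


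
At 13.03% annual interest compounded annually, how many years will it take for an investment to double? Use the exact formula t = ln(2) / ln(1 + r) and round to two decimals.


Doubling condition: (1 + r)^t = 2
Take ln of both sides: t × ln(1 + r) = ln(2)
t = ln(2) / ln(1 + r)
t = 0.693147 / 0.122483
t = 5.66

t = ln(2) / ln(1 + r) = 5.66 years


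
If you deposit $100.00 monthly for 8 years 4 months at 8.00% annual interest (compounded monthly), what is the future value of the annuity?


Future value of an ordinary annuity: FV = PMT × ((1 + r)^n − 1) / r
Monthly rate r = 0.08/12 ≈ 0.00666667, n = 100
FV = $100.00 × ((1 + 0.08/12)^100 − 1) / (0.08/12)
FV = $100.00 × 141.514447
FV = $14,151.44

FV = PMT × ((1+r)^n - 1)/r = $14,151.44


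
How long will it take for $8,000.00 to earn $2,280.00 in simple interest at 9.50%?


Rearrange the simple interest formula for t:
I = P × r × t  ⇒  t = I / (P × r)
t = $2,280.00 / ($8,000.00 × 0.095)
t = 3

t = I/(P×r) = 3 years


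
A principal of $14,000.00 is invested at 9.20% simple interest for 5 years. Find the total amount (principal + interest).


Total amount formula: A = P(1 + rt) = P + P·r·t
Interest: I = P × r × t = $14,000.00 × 0.092 × 5 = $6,440.00
A = P + I = $14,000.00 + $6,440.00 = $20,440.00

A = P + I = P(1 + rt) = $20,440.00


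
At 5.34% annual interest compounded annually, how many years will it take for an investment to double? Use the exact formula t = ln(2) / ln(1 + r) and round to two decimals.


Doubling condition: (1 + r)^t = 2
Take ln of both sides: t × ln(1 + r) = ln(2)
t = ln(2) / ln(1 + r)
t = 0.693147 / 0.052023
t = 13.32

t = ln(2) / ln(1 + r) = 13.32 years


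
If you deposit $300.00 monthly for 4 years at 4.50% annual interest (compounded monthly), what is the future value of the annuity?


Future value of an ordinary annuity: FV = PMT × ((1 + r)^n − 1) / r
Monthly rate r = 0.045/12 = 0.00375, n = 48
FV = $300.00 × ((1 + 0.045/12)^48 − 1) / (0.045/12)
FV = $300.00 × 52.483834
FV = $15,745.15

FV = PMT × ((1+r)^n - 1)/r = $15,745.15


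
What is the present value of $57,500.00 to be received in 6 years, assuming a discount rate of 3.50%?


Present value formula: PV = FV / (1 + r)^t
PV = $57,500.00 / (1 + 0.035)^6
PV = $57,500.00 / 1.2292553
PV = $46,776.29

PV = FV / (1 + r)^t = $46,776.29


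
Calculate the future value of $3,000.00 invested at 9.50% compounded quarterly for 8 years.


Compound interest formula: A = P(1 + r/n)^(nt)
A = $3,000.00 × (1 + 0.095/4)^(4 × 8)
Growth factor: (1 + 0.095/4)^32 = 2.119363
A = $3,000.00 × 2.119363
A = $6,358.09

A = P(1 + r/n)^(nt) = $6,358.09


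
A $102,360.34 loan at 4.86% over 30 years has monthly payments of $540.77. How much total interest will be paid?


Total paid over the life of the loan = PMT × n.
Total paid = $540.77 × 360 = $194,677.20
Total interest = total paid − principal = $194,677.20 − $102,360.34 = $92,316.86

Total interest = (PMT × n) - PV = $92,316.86


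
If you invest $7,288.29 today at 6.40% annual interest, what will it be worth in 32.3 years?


Future value formula: FV = PV × (1 + r)^t
FV = $7,288.29 × (1 + 0.064)^32.3
FV = $7,288.29 × 7.416766
FV = $54,055.54

FV = PV × (1 + r)^t = $54,055.54


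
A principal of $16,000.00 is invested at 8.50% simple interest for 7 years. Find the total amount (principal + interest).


Total amount formula: A = P(1 + rt) = P + P·r·t
Interest: I = P × r × t = $16,000.00 × 0.085 × 7 = $9,520.00
A = P + I = $16,000.00 + $9,520.00 = $25,520.00

A = P + I = P(1 + rt) = $25,520.00


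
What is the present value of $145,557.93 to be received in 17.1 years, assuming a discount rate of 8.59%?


Present value formula: PV = FV / (1 + r)^t
PV = $145,557.93 / (1 + 0.0859)^17.1
PV = $145,557.93 / 4.0926645
PV = $35,565.57

PV = FV / (1 + r)^t = $35,565.57


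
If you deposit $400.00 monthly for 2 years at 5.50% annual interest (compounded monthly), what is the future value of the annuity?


Future value of an ordinary annuity: FV = PMT × ((1 + r)^n − 1) / r
Monthly rate r = 0.055/12 ≈ 0.00458333, n = 24
FV = $400.00 × ((1 + 0.055/12)^24 − 1) / (0.055/12)
FV = $400.00 × 25.308560
FV = $10,123.42

FV = PMT × ((1+r)^n - 1)/r = $10,123.42


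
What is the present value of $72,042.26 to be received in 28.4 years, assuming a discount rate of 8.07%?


Present value formula: PV = FV / (1 + r)^t
PV = $72,042.26 / (1 + 0.0807)^28.4
PV = $72,042.26 / 9.062047
PV = $7,949.89

PV = FV / (1 + r)^t = $7,949.89


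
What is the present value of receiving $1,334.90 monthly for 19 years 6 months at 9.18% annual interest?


Present value of an ordinary annuity: PV = PMT × (1 − (1 + r)^(−n)) / r
Monthly rate r = 0.0918/12 = 0.00765, n = 234
PV = $1,334.90 × (1 − (1 + 0.0918/12)^(−234)) / (0.0918/12)
PV = $1,334.90 × 108.747105
PV = $145,166.51

PV = PMT × (1-(1+r)^(-n))/r = $145,166.51


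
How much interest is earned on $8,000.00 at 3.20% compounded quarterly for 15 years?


Compound interest earned = final amount − principal.
A = P(1 + r/n)^(nt) = $8,000.00 × (1 + 0.032/4)^(4 × 15) = $12,903.93
Interest = A − P = $12,903.93 − $8,000.00 = $4,903.93

Interest = A - P = $4,903.93


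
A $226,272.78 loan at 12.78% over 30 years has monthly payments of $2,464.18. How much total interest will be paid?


Total paid over the life of the loan = PMT × n.
Total paid = $2,464.18 × 360 = $887,104.80
Total interest = total paid − principal = $887,104.80 − $226,272.78 = $660,832.02

Total interest = (PMT × n) - PV = $660,832.02


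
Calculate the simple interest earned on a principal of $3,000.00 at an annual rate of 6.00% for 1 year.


Simple interest formula: I = P × r × t
I = $3,000.00 × 0.06 × 1
I = $180.00

I = P × r × t = $180.00


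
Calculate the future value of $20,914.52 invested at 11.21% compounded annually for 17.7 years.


Compound interest formula: A = P(1 + r/n)^(nt)
A = $20,914.52 × (1 + 0.1121/1)^(1 × 17.7)
Growth factor: (1 + 0.1121/1)^17.7 = 6.557616
A = $20,914.52 × 6.557616
A = $137,149.39

A = P(1 + r/n)^(nt) = $137,149.39


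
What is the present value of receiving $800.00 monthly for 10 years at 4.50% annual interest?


Present value of an ordinary annuity: PV = PMT × (1 − (1 + r)^(−n)) / r
Monthly rate r = 0.045/12 = 0.00375, n = 120
PV = $800.00 × (1 − (1 + 0.045/12)^(−120)) / (0.045/12)
PV = $800.00 × 96.489324
PV = $77,191.46

PV = PMT × (1-(1+r)^(-n))/r = $77,191.46


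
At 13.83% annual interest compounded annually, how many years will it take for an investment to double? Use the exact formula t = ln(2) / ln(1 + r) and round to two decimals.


Doubling condition: (1 + r)^t = 2
Take ln of both sides: t × ln(1 + r) = ln(2)
t = ln(2) / ln(1 + r)
t = 0.693147 / 0.129536
t = 5.35

t = ln(2) / ln(1 + r) = 5.35 years


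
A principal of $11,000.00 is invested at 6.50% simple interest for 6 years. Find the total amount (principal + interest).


Total amount formula: A = P(1 + rt) = P + P·r·t
Interest: I = P × r × t = $11,000.00 × 0.065 × 6 = $4,290.00
A = P + I = $11,000.00 + $4,290.00 = $15,290.00

A = P + I = P(1 + rt) = $15,290.00


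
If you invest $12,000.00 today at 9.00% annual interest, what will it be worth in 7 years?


Future value formula: FV = PV × (1 + r)^t
FV = $12,000.00 × (1 + 0.09)^7
FV = $12,000.00 × 1.828039
FV = $21,936.47

FV = PV × (1 + r)^t = $21,936.47


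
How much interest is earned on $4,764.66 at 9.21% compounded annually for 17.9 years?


Compound interest earned = final amount − principal.
A = P(1 + r/n)^(nt) = $4,764.66 × (1 + 0.0921/1)^(1 × 17.9) = $23,063.70
Interest = A − P = $23,063.70 − $4,764.66 = $18,299.04

Interest = A - P = $18,299.04


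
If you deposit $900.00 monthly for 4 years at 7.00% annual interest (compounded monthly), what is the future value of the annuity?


Future value of an ordinary annuity: FV = PMT × ((1 + r)^n − 1) / r
Monthly rate r = 0.07/12 ≈ 0.00583333, n = 48
FV = $900.00 × ((1 + 0.07/12)^48 − 1) / (0.07/12)
FV = $900.00 × 55.209236
FV = $49,688.31

FV = PMT × ((1+r)^n - 1)/r = $49,688.31


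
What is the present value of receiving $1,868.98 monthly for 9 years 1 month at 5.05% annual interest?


Present value of an ordinary annuity: PV = PMT × (1 − (1 + r)^(−n)) / r
Monthly rate r = 0.0505/12 ≈ 0.00420833, n = 109
PV = $1,868.98 × (1 − (1 + 0.0505/12)^(−109)) / (0.0505/12)
PV = $1,868.98 × 87.277243
PV = $163,119.42

PV = PMT × (1-(1+r)^(-n))/r = $163,119.42


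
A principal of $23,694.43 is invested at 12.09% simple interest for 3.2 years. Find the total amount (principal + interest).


Total amount formula: A = P(1 + rt) = P + P·r·t
Interest: I = P × r × t = $23,694.43 × 0.1209 × 3.2 = $9,166.90
A = P + I = $23,694.43 + $9,166.90 = $32,861.33

A = P + I = P(1 + rt) = $32,861.33


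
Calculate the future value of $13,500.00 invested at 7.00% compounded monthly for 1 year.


Compound interest formula: A = P(1 + r/n)^(nt)
A = $13,500.00 × (1 + 0.07/12)^(12 × 1)
Growth factor: (1 + 0.07/12)^12 = 1.0722901
A = $13,500.00 × 1.0722901
A = $14,475.92

A = P(1 + r/n)^(nt) = $14,475.92


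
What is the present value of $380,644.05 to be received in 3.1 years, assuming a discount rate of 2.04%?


Present value formula: PV = FV / (1 + r)^t
PV = $380,644.05 / (1 + 0.0204)^3.1
PV = $380,644.05 / 1.06460474
PV = $357,544.95

PV = FV / (1 + r)^t = $357,544.95


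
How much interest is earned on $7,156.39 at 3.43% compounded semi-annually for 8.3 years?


Compound interest earned = final amount − principal.
A = P(1 + r/n)^(nt) = $7,156.39 × (1 + 0.0343/2)^(2 × 8.3) = $9,490.41
Interest = A − P = $9,490.41 − $7,156.39 = $2,334.02

Interest = A - P = $2,334.02


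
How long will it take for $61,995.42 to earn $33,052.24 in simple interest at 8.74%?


Rearrange the simple interest formula for t:
I = P × r × t  ⇒  t = I / (P × r)
t = $33,052.24 / ($61,995.42 × 0.0874)
t = 6.1

t = I/(P×r) = 6.1 years


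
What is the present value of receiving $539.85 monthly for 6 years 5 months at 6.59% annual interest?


Present value of an ordinary annuity: PV = PMT × (1 − (1 + r)^(−n)) / r
Monthly rate r = 0.0659/12 ≈ 0.00549167, n = 77
PV = $539.85 × (1 − (1 + 0.0659/12)^(−77)) / (0.0659/12)
PV = $539.85 × 62.653142
PV = $33,823.30

PV = PMT × (1-(1+r)^(-n))/r = $33,823.30


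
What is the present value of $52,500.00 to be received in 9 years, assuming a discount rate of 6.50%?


Present value formula: PV = FV / (1 + r)^t
PV = $52,500.00 / (1 + 0.065)^9
PV = $52,500.00 / 1.7625704
PV = $29,786.04

PV = FV / (1 + r)^t = $29,786.04


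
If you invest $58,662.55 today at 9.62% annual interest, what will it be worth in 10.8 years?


Future value formula: FV = PV × (1 + r)^t
FV = $58,662.55 × (1 + 0.0962)^10.8
FV = $58,662.55 × 2.6965583
FV = $158,186.99

FV = PV × (1 + r)^t = $158,186.99


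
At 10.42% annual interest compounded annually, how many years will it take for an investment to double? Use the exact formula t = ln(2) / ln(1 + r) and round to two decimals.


Doubling condition: (1 + r)^t = 2
Take ln of both sides: t × ln(1 + r) = ln(2)
t = ln(2) / ln(1 + r)
t = 0.693147 / 0.099121
t = 6.99

t = ln(2) / ln(1 + r) = 6.99 years


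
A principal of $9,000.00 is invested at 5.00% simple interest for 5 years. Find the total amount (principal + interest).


Total amount formula: A = P(1 + rt) = P + P·r·t
Interest: I = P × r × t = $9,000.00 × 0.05 × 5 = $2,250.00
A = P + I = $9,000.00 + $2,250.00 = $11,250.00

A = P + I = P(1 + rt) = $11,250.00


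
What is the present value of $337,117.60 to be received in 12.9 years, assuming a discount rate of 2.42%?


Present value formula: PV = FV / (1 + r)^t
PV = $337,117.60 / (1 + 0.0242)^12.9
PV = $337,117.60 / 1.36133043
PV = $247,638.33

PV = FV / (1 + r)^t = $247,638.33


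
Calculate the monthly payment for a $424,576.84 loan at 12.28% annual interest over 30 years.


Loan payment formula: PMT = PV × r / (1 − (1 + r)^(−n))
Monthly rate r = 0.1228/12 ≈ 0.01023333, n = 360 months
Denominator: 1 − (1 + 0.1228/12)^(−360) = 0.974403
PMT = $424,576.84 × (0.1228/12) / 0.974403
PMT = $4,458.97 per month

PMT = PV × r / (1-(1+r)^(-n)) = $4,458.97/month


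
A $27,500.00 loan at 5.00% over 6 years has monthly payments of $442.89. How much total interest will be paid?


Total paid over the life of the loan = PMT × n.
Total paid = $442.89 × 72 = $31,888.08
Total interest = total paid − principal = $31,888.08 − $27,500.00 = $4,388.08

Total interest = (PMT × n) - PV = $4,388.08


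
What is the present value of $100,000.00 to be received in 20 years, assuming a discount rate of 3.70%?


Present value formula: PV = FV / (1 + r)^t
PV = $100,000.00 / (1 + 0.037)^20
PV = $100,000.00 / 2.068117
PV = $48,353.16

PV = FV / (1 + r)^t = $48,353.16


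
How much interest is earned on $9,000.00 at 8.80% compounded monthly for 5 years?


Compound interest earned = final amount − principal.
A = P(1 + r/n)^(nt) = $9,000.00 × (1 + 0.088/12)^(12 × 5) = $13,951.95
Interest = A − P = $13,951.95 − $9,000.00 = $4,951.95

Interest = A - P = $4,951.95


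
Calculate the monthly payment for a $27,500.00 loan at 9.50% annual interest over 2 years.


Loan payment formula: PMT = PV × r / (1 − (1 + r)^(−n))
Monthly rate r = 0.095/12 ≈ 0.00791667, n = 24 months
Denominator: 1 − (1 + 0.095/12)^(−24) = 0.172422
PMT = $27,500.00 × (0.095/12) / 0.172422
PMT = $1,262.65 per month

PMT = PV × r / (1-(1+r)^(-n)) = $1,262.65/month


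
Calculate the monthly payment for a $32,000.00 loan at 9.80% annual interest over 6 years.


Loan payment formula: PMT = PV × r / (1 − (1 + r)^(−n))
Monthly rate r = 0.098/12 ≈ 0.00816667, n = 72 months
Denominator: 1 − (1 + 0.098/12)^(−72) = 0.443235
PMT = $32,000.00 × (0.098/12) / 0.443235
PMT = $589.60 per month

PMT = PV × r / (1-(1+r)^(-n)) = $589.60/month


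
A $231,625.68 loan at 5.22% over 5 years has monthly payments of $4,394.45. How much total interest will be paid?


Total paid over the life of the loan = PMT × n.
Total paid = $4,394.45 × 60 = $263,667.00
Total interest = total paid − principal = $263,667.00 − $231,625.68 = $32,041.32

Total interest = (PMT × n) - PV = $32,041.32


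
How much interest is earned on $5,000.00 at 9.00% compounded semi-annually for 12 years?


Compound interest earned = final amount − principal.
A = P(1 + r/n)^(nt) = $5,000.00 × (1 + 0.09/2)^(2 × 12) = $14,380.07
Interest = A − P = $14,380.07 − $5,000.00 = $9,380.07

Interest = A - P = $9,380.07


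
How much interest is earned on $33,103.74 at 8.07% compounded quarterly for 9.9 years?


Compound interest earned = final amount − principal.
A = P(1 + r/n)^(nt) = $33,103.74 × (1 + 0.0807/4)^(4 × 9.9) = $73,012.00
Interest = A − P = $73,012.00 − $33,103.74 = $39,908.26

Interest = A - P = $39,908.26


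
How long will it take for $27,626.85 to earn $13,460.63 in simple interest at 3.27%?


Rearrange the simple interest formula for t:
I = P × r × t  ⇒  t = I / (P × r)
t = $13,460.63 / ($27,626.85 × 0.0327)
t = 14.9

t = I/(P×r) = 14.9 years


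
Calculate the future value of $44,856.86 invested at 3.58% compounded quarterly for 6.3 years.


Compound interest formula: A = P(1 + r/n)^(nt)
A = $44,856.86 × (1 + 0.0358/4)^(4 × 6.3)
Growth factor: (1 + 0.0358/4)^25.2 = 1.2517426
A = $44,856.86 × 1.2517426
A = $56,149.24

A = P(1 + r/n)^(nt) = $56,149.24


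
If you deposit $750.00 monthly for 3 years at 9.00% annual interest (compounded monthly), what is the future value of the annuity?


Future value of an ordinary annuity: FV = PMT × ((1 + r)^n − 1) / r
Monthly rate r = 0.09/12 = 0.0075, n = 36
FV = $750.00 × ((1 + 0.09/12)^36 − 1) / (0.09/12)
FV = $750.00 × 41.152716
FV = $30,864.54

FV = PMT × ((1+r)^n - 1)/r = $30,864.54


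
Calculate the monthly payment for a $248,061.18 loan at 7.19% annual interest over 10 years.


Loan payment formula: PMT = PV × r / (1 − (1 + r)^(−n))
Monthly rate r = 0.0719/12 ≈ 0.00599167, n = 120 months
Denominator: 1 − (1 + 0.0719/12)^(−120) = 0.511714
PMT = $248,061.18 × (0.0719/12) / 0.511714
PMT = $2,904.55 per month

PMT = PV × r / (1-(1+r)^(-n)) = $2,904.55/month


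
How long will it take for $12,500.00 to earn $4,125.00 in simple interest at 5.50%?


Rearrange the simple interest formula for t:
I = P × r × t  ⇒  t = I / (P × r)
t = $4,125.00 / ($12,500.00 × 0.055)
t = 6

t = I/(P×r) = 6 years


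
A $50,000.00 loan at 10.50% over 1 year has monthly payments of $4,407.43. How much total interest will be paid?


Total paid over the life of the loan = PMT × n.
Total paid = $4,407.43 × 12 = $52,889.16
Total interest = total paid − principal = $52,889.16 − $50,000.00 = $2,889.16

Total interest = (PMT × n) - PV = $2,889.16


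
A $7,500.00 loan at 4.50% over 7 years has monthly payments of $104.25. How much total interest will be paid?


Total paid over the life of the loan = PMT × n.
Total paid = $104.25 × 84 = $8,757.00
Total interest = total paid − principal = $8,757.00 − $7,500.00 = $1,257.00

Total interest = (PMT × n) - PV = $1,257.00


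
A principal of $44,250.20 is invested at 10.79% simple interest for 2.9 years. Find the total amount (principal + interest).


Total amount formula: A = P(1 + rt) = P + P·r·t
Interest: I = P × r × t = $44,250.20 × 0.1079 × 2.9 = $13,846.33
A = P + I = $44,250.20 + $13,846.33 = $58,096.53

A = P + I = P(1 + rt) = $58,096.53


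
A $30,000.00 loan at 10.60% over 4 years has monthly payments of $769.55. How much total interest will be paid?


Total paid over the life of the loan = PMT × n.
Total paid = $769.55 × 48 = $36,938.40
Total interest = total paid − principal = $36,938.40 − $30,000.00 = $6,938.40

Total interest = (PMT × n) - PV = $6,938.40


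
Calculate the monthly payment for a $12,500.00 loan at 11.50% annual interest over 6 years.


Loan payment formula: PMT = PV × r / (1 − (1 + r)^(−n))
Monthly rate r = 0.115/12 ≈ 0.00958333, n = 72 months
Denominator: 1 − (1 + 0.115/12)^(−72) = 0.496773
PMT = $12,500.00 × (0.115/12) / 0.496773
PMT = $241.14 per month

PMT = PV × r / (1-(1+r)^(-n)) = $241.14/month


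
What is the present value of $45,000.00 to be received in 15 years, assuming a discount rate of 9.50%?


Present value formula: PV = FV / (1 + r)^t
PV = $45,000.00 / (1 + 0.095)^15
PV = $45,000.00 / 3.901322
PV = $11,534.55

PV = FV / (1 + r)^t = $11,534.55


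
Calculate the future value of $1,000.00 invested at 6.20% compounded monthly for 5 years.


Compound interest formula: A = P(1 + r/n)^(nt)
A = $1,000.00 × (1 + 0.062/12)^(12 × 5)
Growth factor: (1 + 0.062/12)^60 = 1.362337
A = $1,000.00 × 1.362337
A = $1,362.34

A = P(1 + r/n)^(nt) = $1,362.34


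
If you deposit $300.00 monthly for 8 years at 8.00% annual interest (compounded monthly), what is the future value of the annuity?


Future value of an ordinary annuity: FV = PMT × ((1 + r)^n − 1) / r
Monthly rate r = 0.08/12 ≈ 0.00666667, n = 96
FV = $300.00 × ((1 + 0.08/12)^96 − 1) / (0.08/12)
FV = $300.00 × 133.868583
FV = $40,160.57

FV = PMT × ((1+r)^n - 1)/r = $40,160.57


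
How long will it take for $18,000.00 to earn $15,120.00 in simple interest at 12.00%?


Rearrange the simple interest formula for t:
I = P × r × t  ⇒  t = I / (P × r)
t = $15,120.00 / ($18,000.00 × 0.12)
t = 7

t = I/(P×r) = 7 years


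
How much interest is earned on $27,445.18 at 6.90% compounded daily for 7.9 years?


Compound interest earned = final amount − principal.
A = P(1 + r/n)^(nt) = $27,445.18 × (1 + 0.069/365)^(365 × 7.9) = $47,334.48
Interest = A − P = $47,334.48 − $27,445.18 = $19,889.30

Interest = A - P = $19,889.30


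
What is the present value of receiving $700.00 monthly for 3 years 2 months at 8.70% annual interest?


Present value of an ordinary annuity: PV = PMT × (1 − (1 + r)^(−n)) / r
Monthly rate r = 0.087/12 = 0.00725, n = 38
PV = $700.00 × (1 − (1 + 0.087/12)^(−38)) / (0.087/12)
PV = $700.00 × 33.110709
PV = $23,177.50

PV = PMT × (1-(1+r)^(-n))/r = $23,177.50


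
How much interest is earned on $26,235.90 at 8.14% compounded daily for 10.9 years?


Compound interest earned = final amount − principal.
A = P(1 + r/n)^(nt) = $26,235.90 × (1 + 0.0814/365)^(365 × 10.9) = $63,706.70
Interest = A − P = $63,706.70 − $26,235.90 = $37,470.80

Interest = A - P = $37,470.80


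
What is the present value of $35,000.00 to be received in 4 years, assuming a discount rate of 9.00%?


Present value formula: PV = FV / (1 + r)^t
PV = $35,000.00 / (1 + 0.09)^4
PV = $35,000.00 / 1.411582
PV = $24,794.88

PV = FV / (1 + r)^t = $24,794.88


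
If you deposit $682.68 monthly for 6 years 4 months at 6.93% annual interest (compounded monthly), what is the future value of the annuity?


Future value of an ordinary annuity: FV = PMT × ((1 + r)^n − 1) / r
Monthly rate r = 0.0693/12 = 0.005775, n = 76
FV = $682.68 × ((1 + 0.0693/12)^76 − 1) / (0.0693/12)
FV = $682.68 × 95.072438
FV = $64,904.05

FV = PMT × ((1+r)^n - 1)/r = $64,904.05


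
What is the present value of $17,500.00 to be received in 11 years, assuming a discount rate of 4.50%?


Present value formula: PV = FV / (1 + r)^t
PV = $17,500.00 / (1 + 0.045)^11
PV = $17,500.00 / 1.622853
PV = $10,783.48

PV = FV / (1 + r)^t = $10,783.48


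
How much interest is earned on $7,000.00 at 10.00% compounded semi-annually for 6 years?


Compound interest earned = final amount − principal.
A = P(1 + r/n)^(nt) = $7,000.00 × (1 + 0.1/2)^(2 × 6) = $12,570.99
Interest = A − P = $12,570.99 − $7,000.00 = $5,570.99

Interest = A - P = $5,570.99


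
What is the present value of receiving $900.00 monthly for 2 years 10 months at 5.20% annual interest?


Present value of an ordinary annuity: PV = PMT × (1 − (1 + r)^(−n)) / r
Monthly rate r = 0.052/12 ≈ 0.00433333, n = 34
PV = $900.00 × (1 − (1 + 0.052/12)^(−34)) / (0.052/12)
PV = $900.00 × 31.550538
PV = $28,395.48

PV = PMT × (1-(1+r)^(-n))/r = $28,395.48


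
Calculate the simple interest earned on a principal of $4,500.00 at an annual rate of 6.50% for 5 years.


Simple interest formula: I = P × r × t
I = $4,500.00 × 0.065 × 5
I = $1,462.50

I = P × r × t = $1,462.50


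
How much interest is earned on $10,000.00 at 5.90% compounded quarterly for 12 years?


Compound interest earned = final amount − principal.
A = P(1 + r/n)^(nt) = $10,000.00 × (1 + 0.059/4)^(4 × 12) = $20,194.58
Interest = A − P = $20,194.58 − $10,000.00 = $10,194.58

Interest = A - P = $10,194.58


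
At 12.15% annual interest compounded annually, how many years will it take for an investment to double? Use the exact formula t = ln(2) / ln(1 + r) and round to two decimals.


Doubling condition: (1 + r)^t = 2
Take ln of both sides: t × ln(1 + r) = ln(2)
t = ln(2) / ln(1 + r)
t = 0.693147 / 0.114667
t = 6.04

t = ln(2) / ln(1 + r) = 6.04 years


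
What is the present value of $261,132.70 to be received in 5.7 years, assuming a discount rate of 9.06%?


Present value formula: PV = FV / (1 + r)^t
PV = $261,132.70 / (1 + 0.0906)^5.7
PV = $261,132.70 / 1.6394316
PV = $159,282.46

PV = FV / (1 + r)^t = $159,282.46


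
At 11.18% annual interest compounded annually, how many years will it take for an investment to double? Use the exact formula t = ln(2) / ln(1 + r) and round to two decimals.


Doubling condition: (1 + r)^t = 2
Take ln of both sides: t × ln(1 + r) = ln(2)
t = ln(2) / ln(1 + r)
t = 0.693147 / 0.105980
t = 6.54

t = ln(2) / ln(1 + r) = 6.54 years


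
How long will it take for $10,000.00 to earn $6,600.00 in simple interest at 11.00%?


Rearrange the simple interest formula for t:
I = P × r × t  ⇒  t = I / (P × r)
t = $6,600.00 / ($10,000.00 × 0.11)
t = 6

t = I/(P×r) = 6 years


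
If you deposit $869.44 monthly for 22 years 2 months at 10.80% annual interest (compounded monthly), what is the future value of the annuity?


Future value of an ordinary annuity: FV = PMT × ((1 + r)^n − 1) / r
Monthly rate r = 0.108/12 = 0.009, n = 266
FV = $869.44 × ((1 + 0.108/12)^266 − 1) / (0.108/12)
FV = $869.44 × 1093.391400
FV = $950,638.22

FV = PMT × ((1+r)^n - 1)/r = $950,638.22


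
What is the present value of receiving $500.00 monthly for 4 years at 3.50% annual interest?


Present value of an ordinary annuity: PV = PMT × (1 − (1 + r)^(−n)) / r
Monthly rate r = 0.035/12 ≈ 0.00291667, n = 48
PV = $500.00 × (1 − (1 + 0.035/12)^(−48)) / (0.035/12)
PV = $500.00 × 44.730719
PV = $22,365.36

PV = PMT × (1-(1+r)^(-n))/r = $22,365.36


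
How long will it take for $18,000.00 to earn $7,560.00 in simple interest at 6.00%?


Rearrange the simple interest formula for t:
I = P × r × t  ⇒  t = I / (P × r)
t = $7,560.00 / ($18,000.00 × 0.06)
t = 7

t = I/(P×r) = 7 years


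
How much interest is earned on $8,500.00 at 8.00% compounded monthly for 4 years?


Compound interest earned = final amount − principal.
A = P(1 + r/n)^(nt) = $8,500.00 × (1 + 0.08/12)^(12 × 4) = $11,693.16
Interest = A − P = $11,693.16 − $8,500.00 = $3,193.16

Interest = A - P = $3,193.16


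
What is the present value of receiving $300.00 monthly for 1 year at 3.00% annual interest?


Present value of an ordinary annuity: PV = PMT × (1 − (1 + r)^(−n)) / r
Monthly rate r = 0.03/12 = 0.0025, n = 12
PV = $300.00 × (1 − (1 + 0.03/12)^(−12)) / (0.03/12)
PV = $300.00 × 11.807254
PV = $3,542.18

PV = PMT × (1-(1+r)^(-n))/r = $3,542.18


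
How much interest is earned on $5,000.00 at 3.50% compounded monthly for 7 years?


Compound interest earned = final amount − principal.
A = P(1 + r/n)^(nt) = $5,000.00 × (1 + 0.035/12)^(12 × 7) = $6,385.83
Interest = A − P = $6,385.83 − $5,000.00 = $1,385.83

Interest = A - P = $1,385.83


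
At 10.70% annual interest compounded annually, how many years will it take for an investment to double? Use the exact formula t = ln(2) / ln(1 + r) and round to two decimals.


Doubling condition: (1 + r)^t = 2
Take ln of both sides: t × ln(1 + r) = ln(2)
t = ln(2) / ln(1 + r)
t = 0.693147 / 0.101654
t = 6.82

t = ln(2) / ln(1 + r) = 6.82 years


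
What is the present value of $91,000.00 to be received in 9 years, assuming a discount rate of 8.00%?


Present value formula: PV = FV / (1 + r)^t
PV = $91,000.00 / (1 + 0.08)^9
PV = $91,000.00 / 1.9990046
PV = $45,522.66

PV = FV / (1 + r)^t = $45,522.66


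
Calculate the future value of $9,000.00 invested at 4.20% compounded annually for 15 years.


Compound interest formula: A = P(1 + r/n)^(nt)
A = $9,000.00 × (1 + 0.042/1)^(1 × 15)
Growth factor: (1 + 0.042/1)^15 = 1.853599
A = $9,000.00 × 1.853599
A = $16,682.39

A = P(1 + r/n)^(nt) = $16,682.39


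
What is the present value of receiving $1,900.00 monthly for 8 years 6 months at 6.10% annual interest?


Present value of an ordinary annuity: PV = PMT × (1 − (1 + r)^(−n)) / r
Monthly rate r = 0.061/12 ≈ 0.00508333, n = 102
PV = $1,900.00 × (1 − (1 + 0.061/12)^(−102)) / (0.061/12)
PV = $1,900.00 × 79.436945
PV = $150,930.20

PV = PMT × (1-(1+r)^(-n))/r = $150,930.20


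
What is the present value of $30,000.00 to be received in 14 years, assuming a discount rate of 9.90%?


Present value formula: PV = FV / (1 + r)^t
PV = $30,000.00 / (1 + 0.099)^14
PV = $30,000.00 / 3.749451
PV = $8,001.17

PV = FV / (1 + r)^t = $8,001.17


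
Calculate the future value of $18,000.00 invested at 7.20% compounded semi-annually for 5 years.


Compound interest formula: A = P(1 + r/n)^(nt)
A = $18,000.00 × (1 + 0.072/2)^(2 × 5)
Growth factor: (1 + 0.072/2)^10 = 1.424287
A = $18,000.00 × 1.424287
A = $25,637.17

A = P(1 + r/n)^(nt) = $25,637.17


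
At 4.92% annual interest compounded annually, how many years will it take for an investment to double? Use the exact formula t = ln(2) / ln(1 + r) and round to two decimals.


Doubling condition: (1 + r)^t = 2
Take ln of both sides: t × ln(1 + r) = ln(2)
t = ln(2) / ln(1 + r)
t = 0.693147 / 0.048028
t = 14.43

t = ln(2) / ln(1 + r) = 14.43 years


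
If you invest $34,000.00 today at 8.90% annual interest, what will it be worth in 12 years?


Future value formula: FV = PV × (1 + r)^t
FV = $34,000.00 × (1 + 0.089)^12
FV = $34,000.00 × 2.7818554
FV = $94,583.08

FV = PV × (1 + r)^t = $94,583.08


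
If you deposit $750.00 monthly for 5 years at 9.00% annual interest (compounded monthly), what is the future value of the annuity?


Future value of an ordinary annuity: FV = PMT × ((1 + r)^n − 1) / r
Monthly rate r = 0.09/12 = 0.0075, n = 60
FV = $750.00 × ((1 + 0.09/12)^60 − 1) / (0.09/12)
FV = $750.00 × 75.424137
FV = $56,568.10

FV = PMT × ((1+r)^n - 1)/r = $56,568.10


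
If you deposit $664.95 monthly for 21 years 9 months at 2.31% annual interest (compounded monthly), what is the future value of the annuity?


Future value of an ordinary annuity: FV = PMT × ((1 + r)^n − 1) / r
Monthly rate r = 0.0231/12 = 0.001925, n = 261
FV = $664.95 × ((1 + 0.0231/12)^261 − 1) / (0.0231/12)
FV = $664.95 × 338.662991
FV = $225,193.96

FV = PMT × ((1+r)^n - 1)/r = $225,193.96


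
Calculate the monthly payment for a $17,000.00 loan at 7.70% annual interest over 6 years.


Loan payment formula: PMT = PV × r / (1 − (1 + r)^(−n))
Monthly rate r = 0.077/12 ≈ 0.00641667, n = 72 months
Denominator: 1 − (1 + 0.077/12)^(−72) = 0.369047
PMT = $17,000.00 × (0.077/12) / 0.369047
PMT = $295.58 per month

PMT = PV × r / (1-(1+r)^(-n)) = $295.58/month


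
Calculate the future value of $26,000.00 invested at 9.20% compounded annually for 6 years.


Compound interest formula: A = P(1 + r/n)^(nt)
A = $26,000.00 × (1 + 0.092/1)^(1 × 6)
Growth factor: (1 + 0.092/1)^6 = 1.6956485
A = $26,000.00 × 1.6956485
A = $44,086.86

A = P(1 + r/n)^(nt) = $44,086.86


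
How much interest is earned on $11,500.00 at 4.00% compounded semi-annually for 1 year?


Compound interest earned = final amount − principal.
A = P(1 + r/n)^(nt) = $11,500.00 × (1 + 0.04/2)^(2 × 1) = $11,964.60
Interest = A − P = $11,964.60 − $11,500.00 = $464.60

Interest = A - P = $464.60


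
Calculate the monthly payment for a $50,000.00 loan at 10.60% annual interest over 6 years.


Loan payment formula: PMT = PV × r / (1 − (1 + r)^(−n))
Monthly rate r = 0.106/12 ≈ 0.00883333, n = 72 months
Denominator: 1 − (1 + 0.106/12)^(−72) = 0.469114
PMT = $50,000.00 × (0.106/12) / 0.469114
PMT = $941.49 per month

PMT = PV × r / (1-(1+r)^(-n)) = $941.49/month


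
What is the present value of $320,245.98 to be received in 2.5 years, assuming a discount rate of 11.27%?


Present value formula: PV = FV / (1 + r)^t
PV = $320,245.98 / (1 + 0.1127)^2.5
PV = $320,245.98 / 1.30600614
PV = $245,210.16

PV = FV / (1 + r)^t = $245,210.16


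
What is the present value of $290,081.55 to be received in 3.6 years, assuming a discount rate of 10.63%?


Present value formula: PV = FV / (1 + r)^t
PV = $290,081.55 / (1 + 0.1063)^3.6
PV = $290,081.55 / 1.43860804
PV = $201,640.43

PV = FV / (1 + r)^t = $201,640.43


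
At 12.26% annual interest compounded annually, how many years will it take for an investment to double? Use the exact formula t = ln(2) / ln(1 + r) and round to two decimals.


Doubling condition: (1 + r)^t = 2
Take ln of both sides: t × ln(1 + r) = ln(2)
t = ln(2) / ln(1 + r)
t = 0.693147 / 0.115647
t = 5.99

t = ln(2) / ln(1 + r) = 5.99 years


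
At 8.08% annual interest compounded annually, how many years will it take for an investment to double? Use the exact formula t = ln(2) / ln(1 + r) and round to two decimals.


Doubling condition: (1 + r)^t = 2
Take ln of both sides: t × ln(1 + r) = ln(2)
t = ln(2) / ln(1 + r)
t = 0.693147 / 0.077702
t = 8.92

t = ln(2) / ln(1 + r) = 8.92 years


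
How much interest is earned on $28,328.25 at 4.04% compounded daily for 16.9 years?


Compound interest earned = final amount − principal.
A = P(1 + r/n)^(nt) = $28,328.25 × (1 + 0.0404/365)^(365 × 16.9) = $56,068.93
Interest = A − P = $56,068.93 − $28,328.25 = $27,740.68

Interest = A - P = $27,740.68


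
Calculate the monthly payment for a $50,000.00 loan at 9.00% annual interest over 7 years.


Loan payment formula: PMT = PV × r / (1 − (1 + r)^(−n))
Monthly rate r = 0.09/12 = 0.0075, n = 84 months
Denominator: 1 − (1 + 0.09/12)^(−84) = 0.466155
PMT = $50,000.00 × (0.09/12) / 0.466155
PMT = $804.45 per month

PMT = PV × r / (1-(1+r)^(-n)) = $804.45/month


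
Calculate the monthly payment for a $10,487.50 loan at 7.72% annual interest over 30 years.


Loan payment formula: PMT = PV × r / (1 − (1 + r)^(−n))
Monthly rate r = 0.0772/12 ≈ 0.00643333, n = 360 months
Denominator: 1 − (1 + 0.0772/12)^(−360) = 0.900598
PMT = $10,487.50 × (0.0772/12) / 0.900598
PMT = $74.92 per month

PMT = PV × r / (1-(1+r)^(-n)) = $74.92/month


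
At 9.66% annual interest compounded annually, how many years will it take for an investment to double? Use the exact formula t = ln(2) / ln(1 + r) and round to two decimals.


Doubling condition: (1 + r)^t = 2
Take ln of both sides: t × ln(1 + r) = ln(2)
t = ln(2) / ln(1 + r)
t = 0.693147 / 0.092214
t = 7.52

t = ln(2) / ln(1 + r) = 7.52 years


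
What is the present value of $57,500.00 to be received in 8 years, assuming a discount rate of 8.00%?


Present value formula: PV = FV / (1 + r)^t
PV = $57,500.00 / (1 + 0.08)^8
PV = $57,500.00 / 1.850930
PV = $31,065.46

PV = FV / (1 + r)^t = $31,065.46


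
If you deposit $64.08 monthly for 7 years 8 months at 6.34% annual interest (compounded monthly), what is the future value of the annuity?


Future value of an ordinary annuity: FV = PMT × ((1 + r)^n − 1) / r
Monthly rate r = 0.0634/12 ≈ 0.00528333, n = 92
FV = $64.08 × ((1 + 0.0634/12)^92 − 1) / (0.0634/12)
FV = $64.08 × 118.074953
FV = $7,566.24

FV = PMT × ((1+r)^n - 1)/r = $7,566.24


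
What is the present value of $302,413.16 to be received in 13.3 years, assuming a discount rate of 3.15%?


Present value formula: PV = FV / (1 + r)^t
PV = $302,413.16 / (1 + 0.0315)^13.3
PV = $302,413.16 / 1.5105698
PV = $200,198.07

PV = FV / (1 + r)^t = $200,198.07


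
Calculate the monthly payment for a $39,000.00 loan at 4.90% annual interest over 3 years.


Loan payment formula: PMT = PV × r / (1 − (1 + r)^(−n))
Monthly rate r = 0.049/12 ≈ 0.00408333, n = 36 months
Denominator: 1 − (1 + 0.049/12)^(−36) = 0.136448
PMT = $39,000.00 × (0.049/12) / 0.136448
PMT = $1,167.11 per month

PMT = PV × r / (1-(1+r)^(-n)) = $1,167.11/month


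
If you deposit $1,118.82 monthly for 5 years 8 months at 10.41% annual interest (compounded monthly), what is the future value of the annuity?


Future value of an ordinary annuity: FV = PMT × ((1 + r)^n − 1) / r
Monthly rate r = 0.1041/12 = 0.008675, n = 68
FV = $1,118.82 × ((1 + 0.1041/12)^68 − 1) / (0.1041/12)
FV = $1,118.82 × 92.129682
FV = $103,076.53

FV = PMT × ((1+r)^n - 1)/r = $103,076.53


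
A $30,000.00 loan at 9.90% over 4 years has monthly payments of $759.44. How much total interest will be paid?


Total paid over the life of the loan = PMT × n.
Total paid = $759.44 × 48 = $36,453.12
Total interest = total paid − principal = $36,453.12 − $30,000.00 = $6,453.12

Total interest = (PMT × n) - PV = $6,453.12


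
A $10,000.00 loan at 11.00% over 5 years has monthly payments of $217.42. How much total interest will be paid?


Total paid over the life of the loan = PMT × n.
Total paid = $217.42 × 60 = $13,045.20
Total interest = total paid − principal = $13,045.20 − $10,000.00 = $3,045.20

Total interest = (PMT × n) - PV = $3,045.20


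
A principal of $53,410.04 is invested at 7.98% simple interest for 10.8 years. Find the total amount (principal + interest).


Total amount formula: A = P(1 + rt) = P + P·r·t
Interest: I = P × r × t = $53,410.04 × 0.0798 × 10.8 = $46,030.91
A = P + I = $53,410.04 + $46,030.91 = $99,440.95

A = P + I = P(1 + rt) = $99,440.95


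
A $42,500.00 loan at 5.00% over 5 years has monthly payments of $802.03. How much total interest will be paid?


Total paid over the life of the loan = PMT × n.
Total paid = $802.03 × 60 = $48,121.80
Total interest = total paid − principal = $48,121.80 − $42,500.00 = $5,621.80

Total interest = (PMT × n) - PV = $5,621.80


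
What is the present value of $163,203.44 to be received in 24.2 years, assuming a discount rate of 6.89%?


Present value formula: PV = FV / (1 + r)^t
PV = $163,203.44 / (1 + 0.0689)^24.2
PV = $163,203.44 / 5.0150731
PV = $32,542.58

PV = FV / (1 + r)^t = $32,542.58


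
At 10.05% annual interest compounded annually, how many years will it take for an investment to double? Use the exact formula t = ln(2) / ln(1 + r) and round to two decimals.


Doubling condition: (1 + r)^t = 2
Take ln of both sides: t × ln(1 + r) = ln(2)
t = ln(2) / ln(1 + r)
t = 0.693147 / 0.095765
t = 7.24

t = ln(2) / ln(1 + r) = 7.24 years


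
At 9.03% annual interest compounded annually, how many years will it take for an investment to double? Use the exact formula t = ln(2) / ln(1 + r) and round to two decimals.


Doubling condition: (1 + r)^t = 2
Take ln of both sides: t × ln(1 + r) = ln(2)
t = ln(2) / ln(1 + r)
t = 0.693147 / 0.086453
t = 8.02

t = ln(2) / ln(1 + r) = 8.02 years


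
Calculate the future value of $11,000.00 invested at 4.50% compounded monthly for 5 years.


Compound interest formula: A = P(1 + r/n)^(nt)
A = $11,000.00 × (1 + 0.045/12)^(12 × 5)
Growth factor: (1 + 0.045/12)^60 = 1.2517958
A = $11,000.00 × 1.2517958
A = $13,769.75

A = P(1 + r/n)^(nt) = $13,769.75
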